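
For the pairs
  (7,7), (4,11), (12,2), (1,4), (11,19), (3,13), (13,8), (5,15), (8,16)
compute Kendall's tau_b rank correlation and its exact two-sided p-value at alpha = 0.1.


Step 1: Enumerate the 36 unordered pairs (i,j) with i<j and classify each by sign(x_j-x_i) * sign(y_j-y_i).
  (1,2):dx=-3,dy=+4->D; (1,3):dx=+5,dy=-5->D; (1,4):dx=-6,dy=-3->C; (1,5):dx=+4,dy=+12->C
  (1,6):dx=-4,dy=+6->D; (1,7):dx=+6,dy=+1->C; (1,8):dx=-2,dy=+8->D; (1,9):dx=+1,dy=+9->C
  (2,3):dx=+8,dy=-9->D; (2,4):dx=-3,dy=-7->C; (2,5):dx=+7,dy=+8->C; (2,6):dx=-1,dy=+2->D
  (2,7):dx=+9,dy=-3->D; (2,8):dx=+1,dy=+4->C; (2,9):dx=+4,dy=+5->C; (3,4):dx=-11,dy=+2->D
  (3,5):dx=-1,dy=+17->D; (3,6):dx=-9,dy=+11->D; (3,7):dx=+1,dy=+6->C; (3,8):dx=-7,dy=+13->D
  (3,9):dx=-4,dy=+14->D; (4,5):dx=+10,dy=+15->C; (4,6):dx=+2,dy=+9->C; (4,7):dx=+12,dy=+4->C
  (4,8):dx=+4,dy=+11->C; (4,9):dx=+7,dy=+12->C; (5,6):dx=-8,dy=-6->C; (5,7):dx=+2,dy=-11->D
  (5,8):dx=-6,dy=-4->C; (5,9):dx=-3,dy=-3->C; (6,7):dx=+10,dy=-5->D; (6,8):dx=+2,dy=+2->C
  (6,9):dx=+5,dy=+3->C; (7,8):dx=-8,dy=+7->D; (7,9):dx=-5,dy=+8->D; (8,9):dx=+3,dy=+1->C
Step 2: C = 20, D = 16, total pairs = 36.
Step 3: tau = (C - D)/(n(n-1)/2) = (20 - 16)/36 = 0.111111.
Step 4: Exact two-sided p-value (enumerate n! = 362880 permutations of y under H0): p = 0.761414.
Step 5: alpha = 0.1. fail to reject H0.

tau_b = 0.1111 (C=20, D=16), p = 0.761414, fail to reject H0.


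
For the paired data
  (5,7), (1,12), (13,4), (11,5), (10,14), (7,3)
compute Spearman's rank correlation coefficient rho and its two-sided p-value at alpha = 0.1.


Step 1: Rank x and y separately (midranks; no ties here).
rank(x): 5->2, 1->1, 13->6, 11->5, 10->4, 7->3
rank(y): 7->4, 12->5, 4->2, 5->3, 14->6, 3->1
Step 2: d_i = R_x(i) - R_y(i); compute d_i^2.
  (2-4)^2=4, (1-5)^2=16, (6-2)^2=16, (5-3)^2=4, (4-6)^2=4, (3-1)^2=4
sum(d^2) = 48.
Step 3: rho = 1 - 6*48 / (6*(6^2 - 1)) = 1 - 288/210 = -0.371429.
Step 4: Under H0, t = rho * sqrt((n-2)/(1-rho^2)) = -0.8001 ~ t(4).
Step 5: Two-sided p-value from the t-distribution with 4 df = 0.468478.
Step 6: alpha = 0.1. fail to reject H0.

rho = -0.3714, p = 0.468478, fail to reject H0 at alpha = 0.1.


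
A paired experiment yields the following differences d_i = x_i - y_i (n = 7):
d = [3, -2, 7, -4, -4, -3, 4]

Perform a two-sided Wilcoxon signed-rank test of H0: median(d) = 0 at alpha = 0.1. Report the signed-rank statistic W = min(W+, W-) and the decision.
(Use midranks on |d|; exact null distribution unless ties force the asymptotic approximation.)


Step 1: Drop any zero differences (none here) and take |d_i|.
|d| = [3, 2, 7, 4, 4, 3, 4]
Step 2: Midrank |d_i| (ties get averaged ranks).
ranks: |3|->2.5, |2|->1, |7|->7, |4|->5, |4|->5, |3|->2.5, |4|->5
Step 3: Attach original signs; sum ranks with positive sign and with negative sign.
W+ = 2.5 + 7 + 5 = 14.5
W- = 1 + 5 + 5 + 2.5 = 13.5
(Check: W+ + W- = 28 should equal n(n+1)/2 = 28.)
Step 4: Test statistic W = min(W+, W-) = 13.5.
Step 5: Ties in |d|, so use the tie-corrected normal approximation.
        E[W] = n(n+1)/4 = 7*8/4 = 14.
        Tie groups: |d|=3 (t=2), |d|=4 (t=3); sum(t^3 - t) = 30.
        Var[W] = n(n+1)(2n+1)/24 - sum(t^3-t)/48 = 840/24 - 30/48 = 34.375.
        z = (W - E[W]) / sqrt(Var[W]) = (13.5 - 14) / 5.8630 = -0.0853.
        Two-sided p = 2*Phi(z) = 0.932039.
Step 6: alpha = 0.1. fail to reject H0.

W+ = 14.5, W- = 13.5, W = min = 13.5, p = 0.932039, fail to reject H0.


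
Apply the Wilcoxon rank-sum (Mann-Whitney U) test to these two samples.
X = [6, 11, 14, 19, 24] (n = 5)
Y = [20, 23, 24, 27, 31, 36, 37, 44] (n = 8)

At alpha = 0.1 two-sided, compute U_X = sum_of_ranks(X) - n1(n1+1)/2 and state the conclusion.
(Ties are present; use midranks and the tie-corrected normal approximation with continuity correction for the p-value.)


Step 1: Combine and sort all 13 observations; assign midranks.
sorted (value, group): (6,X), (11,X), (14,X), (19,X), (20,Y), (23,Y), (24,X), (24,Y), (27,Y), (31,Y), (36,Y), (37,Y), (44,Y)
ranks: 6->1, 11->2, 14->3, 19->4, 20->5, 23->6, 24->7.5, 24->7.5, 27->9, 31->10, 36->11, 37->12, 44->13
Step 2: Rank sum for X: R1 = 1 + 2 + 3 + 4 + 7.5 = 17.5.
Step 3: U_X = R1 - n1(n1+1)/2 = 17.5 - 5*6/2 = 17.5 - 15 = 2.5.
       U_Y = n1*n2 - U_X = 40 - 2.5 = 37.5.
Step 4: Ties are present, so use the tie-corrected normal approximation (with continuity correction) for the p-value.
Step 5: p-value = 0.012704; compare to alpha = 0.1. reject H0.

U_X = 2.5, p = 0.012704, reject H0 at alpha = 0.1.


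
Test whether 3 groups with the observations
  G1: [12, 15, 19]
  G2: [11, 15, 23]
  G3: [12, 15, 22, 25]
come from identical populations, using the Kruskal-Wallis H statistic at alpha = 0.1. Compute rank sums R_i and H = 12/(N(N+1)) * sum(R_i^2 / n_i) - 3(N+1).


Step 1: Combine all N = 10 observations and assign midranks.
sorted (value, group, rank): (11,G2,1), (12,G1,2.5), (12,G3,2.5), (15,G1,5), (15,G2,5), (15,G3,5), (19,G1,7), (22,G3,8), (23,G2,9), (25,G3,10)
Step 2: Sum ranks within each group.
R_1 = 14.5 (n_1 = 3)
R_2 = 15 (n_2 = 3)
R_3 = 25.5 (n_3 = 4)
Step 3: H = 12/(N(N+1)) * sum(R_i^2/n_i) - 3(N+1)
     = 12/(10*11) * (14.5^2/3 + 15^2/3 + 25.5^2/4) - 3*11
     = 0.109091 * 307.646 - 33
     = 0.561364.
Step 4: Ties present; correction factor C = 1 - 30/(10^3 - 10) = 0.969697. Corrected H = 0.561364 / 0.969697 = 0.578906.
Step 5: Under H0, H ~ chi^2(2); p-value = 0.748673.
Step 6: alpha = 0.1. fail to reject H0.

H = 0.5789, df = 2, p = 0.748673, fail to reject H0.


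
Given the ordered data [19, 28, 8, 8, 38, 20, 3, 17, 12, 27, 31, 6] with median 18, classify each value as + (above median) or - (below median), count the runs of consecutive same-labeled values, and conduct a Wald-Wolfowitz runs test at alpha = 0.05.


Step 1: Compute median = 18; label A = above, B = below.
Labels in order: AABBAABBBAAB  (n_A = 6, n_B = 6)
Step 2: Count runs R = 6.
Step 3: Under H0 (random ordering), E[R] = 2*n_A*n_B/(n_A+n_B) + 1 = 2*6*6/12 + 1 = 7.0000.
        Var[R] = 2*n_A*n_B*(2*n_A*n_B - n_A - n_B) / ((n_A+n_B)^2 * (n_A+n_B-1)) = 4320/1584 = 2.7273.
        SD[R] = 1.6514.
Step 4: Continuity-corrected z = (R + 0.5 - E[R]) / SD[R] = (6 + 0.5 - 7.0000) / 1.6514 = -0.3028.
Step 5: Two-sided p-value via normal approximation = 2*(1 - Phi(|z|)) = 0.762069.
Step 6: alpha = 0.05. fail to reject H0.

R = 6, z = -0.3028, p = 0.762069, fail to reject H0.


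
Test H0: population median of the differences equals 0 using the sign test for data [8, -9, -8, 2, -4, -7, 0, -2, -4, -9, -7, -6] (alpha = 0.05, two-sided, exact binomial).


Step 1: Discard zero differences. Original n = 12; n_eff = number of nonzero differences = 11.
Nonzero differences (with sign): +8, -9, -8, +2, -4, -7, -2, -4, -9, -7, -6
Step 2: Count signs: positive = 2, negative = 9.
Step 3: Under H0: P(positive) = 0.5, so the number of positives S ~ Bin(11, 0.5).
Step 4: Two-sided exact p-value = sum of Bin(11,0.5) probabilities at or below the observed probability = 0.065430.
Step 5: alpha = 0.05. fail to reject H0.

n_eff = 11, pos = 2, neg = 9, p = 0.065430, fail to reject H0.


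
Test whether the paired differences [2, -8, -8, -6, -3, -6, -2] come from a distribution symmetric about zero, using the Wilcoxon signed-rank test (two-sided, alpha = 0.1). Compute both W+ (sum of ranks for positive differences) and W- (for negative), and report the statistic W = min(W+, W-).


Step 1: Drop any zero differences (none here) and take |d_i|.
|d| = [2, 8, 8, 6, 3, 6, 2]
Step 2: Midrank |d_i| (ties get averaged ranks).
ranks: |2|->1.5, |8|->6.5, |8|->6.5, |6|->4.5, |3|->3, |6|->4.5, |2|->1.5
Step 3: Attach original signs; sum ranks with positive sign and with negative sign.
W+ = 1.5 = 1.5
W- = 6.5 + 6.5 + 4.5 + 3 + 4.5 + 1.5 = 26.5
(Check: W+ + W- = 28 should equal n(n+1)/2 = 28.)
Step 4: Test statistic W = min(W+, W-) = 1.5.
Step 5: Ties in |d|, so use the tie-corrected normal approximation.
        E[W] = n(n+1)/4 = 7*8/4 = 14.
        Tie groups: |d|=2 (t=2), |d|=6 (t=2), |d|=8 (t=2); sum(t^3 - t) = 18.
        Var[W] = n(n+1)(2n+1)/24 - sum(t^3-t)/48 = 840/24 - 18/48 = 34.625.
        z = (W - E[W]) / sqrt(Var[W]) = (1.5 - 14) / 5.8843 = -2.1243.
        Two-sided p = 2*Phi(z) = 0.033645.
Step 6: alpha = 0.1. reject H0.

W+ = 1.5, W- = 26.5, W = min = 1.5, p = 0.033645, reject H0.


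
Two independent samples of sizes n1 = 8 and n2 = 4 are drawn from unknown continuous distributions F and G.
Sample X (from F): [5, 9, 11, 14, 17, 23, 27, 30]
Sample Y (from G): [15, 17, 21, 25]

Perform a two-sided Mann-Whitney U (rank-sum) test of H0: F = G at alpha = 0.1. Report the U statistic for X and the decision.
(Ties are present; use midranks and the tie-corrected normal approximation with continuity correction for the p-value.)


Step 1: Combine and sort all 12 observations; assign midranks.
sorted (value, group): (5,X), (9,X), (11,X), (14,X), (15,Y), (17,X), (17,Y), (21,Y), (23,X), (25,Y), (27,X), (30,X)
ranks: 5->1, 9->2, 11->3, 14->4, 15->5, 17->6.5, 17->6.5, 21->8, 23->9, 25->10, 27->11, 30->12
Step 2: Rank sum for X: R1 = 1 + 2 + 3 + 4 + 6.5 + 9 + 11 + 12 = 48.5.
Step 3: U_X = R1 - n1(n1+1)/2 = 48.5 - 8*9/2 = 48.5 - 36 = 12.5.
       U_Y = n1*n2 - U_X = 32 - 12.5 = 19.5.
Step 4: Ties are present, so use the tie-corrected normal approximation (with continuity correction) for the p-value.
Step 5: p-value = 0.609759; compare to alpha = 0.1. fail to reject H0.

U_X = 12.5, p = 0.609759, fail to reject H0 at alpha = 0.1.


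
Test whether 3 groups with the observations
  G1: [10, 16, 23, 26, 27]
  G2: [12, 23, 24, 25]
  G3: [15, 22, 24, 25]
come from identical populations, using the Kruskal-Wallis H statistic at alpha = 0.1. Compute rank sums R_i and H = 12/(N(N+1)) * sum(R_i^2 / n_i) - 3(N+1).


Step 1: Combine all N = 13 observations and assign midranks.
sorted (value, group, rank): (10,G1,1), (12,G2,2), (15,G3,3), (16,G1,4), (22,G3,5), (23,G1,6.5), (23,G2,6.5), (24,G2,8.5), (24,G3,8.5), (25,G2,10.5), (25,G3,10.5), (26,G1,12), (27,G1,13)
Step 2: Sum ranks within each group.
R_1 = 36.5 (n_1 = 5)
R_2 = 27.5 (n_2 = 4)
R_3 = 27 (n_3 = 4)
Step 3: H = 12/(N(N+1)) * sum(R_i^2/n_i) - 3(N+1)
     = 12/(13*14) * (36.5^2/5 + 27.5^2/4 + 27^2/4) - 3*14
     = 0.065934 * 637.763 - 42
     = 0.050275.
Step 4: Ties present; correction factor C = 1 - 18/(13^3 - 13) = 0.991758. Corrected H = 0.050275 / 0.991758 = 0.050693.
Step 5: Under H0, H ~ chi^2(2); p-value = 0.974972.
Step 6: alpha = 0.1. fail to reject H0.

H = 0.0507, df = 2, p = 0.974972, fail to reject H0.


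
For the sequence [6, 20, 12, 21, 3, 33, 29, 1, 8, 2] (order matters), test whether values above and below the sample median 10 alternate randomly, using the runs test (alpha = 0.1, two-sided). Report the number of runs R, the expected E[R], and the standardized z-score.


Step 1: Compute median = 10; label A = above, B = below.
Labels in order: BAAABAABBB  (n_A = 5, n_B = 5)
Step 2: Count runs R = 5.
Step 3: Under H0 (random ordering), E[R] = 2*n_A*n_B/(n_A+n_B) + 1 = 2*5*5/10 + 1 = 6.0000.
        Var[R] = 2*n_A*n_B*(2*n_A*n_B - n_A - n_B) / ((n_A+n_B)^2 * (n_A+n_B-1)) = 2000/900 = 2.2222.
        SD[R] = 1.4907.
Step 4: Continuity-corrected z = (R + 0.5 - E[R]) / SD[R] = (5 + 0.5 - 6.0000) / 1.4907 = -0.3354.
Step 5: Two-sided p-value via normal approximation = 2*(1 - Phi(|z|)) = 0.737316.
Step 6: alpha = 0.1. fail to reject H0.

R = 5, z = -0.3354, p = 0.737316, fail to reject H0.


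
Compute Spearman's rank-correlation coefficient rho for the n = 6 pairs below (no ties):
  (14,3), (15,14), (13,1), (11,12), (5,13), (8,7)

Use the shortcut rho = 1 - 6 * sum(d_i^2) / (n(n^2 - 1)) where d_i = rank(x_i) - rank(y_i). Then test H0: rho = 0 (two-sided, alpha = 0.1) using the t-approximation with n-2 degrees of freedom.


Step 1: Rank x and y separately (midranks; no ties here).
rank(x): 14->5, 15->6, 13->4, 11->3, 5->1, 8->2
rank(y): 3->2, 14->6, 1->1, 12->4, 13->5, 7->3
Step 2: d_i = R_x(i) - R_y(i); compute d_i^2.
  (5-2)^2=9, (6-6)^2=0, (4-1)^2=9, (3-4)^2=1, (1-5)^2=16, (2-3)^2=1
sum(d^2) = 36.
Step 3: rho = 1 - 6*36 / (6*(6^2 - 1)) = 1 - 216/210 = -0.028571.
Step 4: Under H0, t = rho * sqrt((n-2)/(1-rho^2)) = -0.0572 ~ t(4).
Step 5: Two-sided p-value from the t-distribution with 4 df = 0.957155.
Step 6: alpha = 0.1. fail to reject H0.

rho = -0.0286, p = 0.957155, fail to reject H0 at alpha = 0.1.


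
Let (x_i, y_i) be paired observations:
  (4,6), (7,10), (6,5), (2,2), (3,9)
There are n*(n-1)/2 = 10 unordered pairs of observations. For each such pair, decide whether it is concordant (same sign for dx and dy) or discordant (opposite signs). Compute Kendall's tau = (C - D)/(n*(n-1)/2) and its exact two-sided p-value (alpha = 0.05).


Step 1: Enumerate the 10 unordered pairs (i,j) with i<j and classify each by sign(x_j-x_i) * sign(y_j-y_i).
  (1,2):dx=+3,dy=+4->C; (1,3):dx=+2,dy=-1->D; (1,4):dx=-2,dy=-4->C; (1,5):dx=-1,dy=+3->D
  (2,3):dx=-1,dy=-5->C; (2,4):dx=-5,dy=-8->C; (2,5):dx=-4,dy=-1->C; (3,4):dx=-4,dy=-3->C
  (3,5):dx=-3,dy=+4->D; (4,5):dx=+1,dy=+7->C
Step 2: C = 7, D = 3, total pairs = 10.
Step 3: tau = (C - D)/(n(n-1)/2) = (7 - 3)/10 = 0.400000.
Step 4: Exact two-sided p-value (enumerate n! = 120 permutations of y under H0): p = 0.483333.
Step 5: alpha = 0.05. fail to reject H0.

tau_b = 0.4000 (C=7, D=3), p = 0.483333, fail to reject H0.


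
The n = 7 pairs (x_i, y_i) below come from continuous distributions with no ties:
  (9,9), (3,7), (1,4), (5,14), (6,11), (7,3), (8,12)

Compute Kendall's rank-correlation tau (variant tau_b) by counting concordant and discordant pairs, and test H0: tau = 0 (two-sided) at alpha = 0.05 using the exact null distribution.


Step 1: Enumerate the 21 unordered pairs (i,j) with i<j and classify each by sign(x_j-x_i) * sign(y_j-y_i).
  (1,2):dx=-6,dy=-2->C; (1,3):dx=-8,dy=-5->C; (1,4):dx=-4,dy=+5->D; (1,5):dx=-3,dy=+2->D
  (1,6):dx=-2,dy=-6->C; (1,7):dx=-1,dy=+3->D; (2,3):dx=-2,dy=-3->C; (2,4):dx=+2,dy=+7->C
  (2,5):dx=+3,dy=+4->C; (2,6):dx=+4,dy=-4->D; (2,7):dx=+5,dy=+5->C; (3,4):dx=+4,dy=+10->C
  (3,5):dx=+5,dy=+7->C; (3,6):dx=+6,dy=-1->D; (3,7):dx=+7,dy=+8->C; (4,5):dx=+1,dy=-3->D
  (4,6):dx=+2,dy=-11->D; (4,7):dx=+3,dy=-2->D; (5,6):dx=+1,dy=-8->D; (5,7):dx=+2,dy=+1->C
  (6,7):dx=+1,dy=+9->C
Step 2: C = 12, D = 9, total pairs = 21.
Step 3: tau = (C - D)/(n(n-1)/2) = (12 - 9)/21 = 0.142857.
Step 4: Exact two-sided p-value (enumerate n! = 5040 permutations of y under H0): p = 0.772619.
Step 5: alpha = 0.05. fail to reject H0.

tau_b = 0.1429 (C=12, D=9), p = 0.772619, fail to reject H0.


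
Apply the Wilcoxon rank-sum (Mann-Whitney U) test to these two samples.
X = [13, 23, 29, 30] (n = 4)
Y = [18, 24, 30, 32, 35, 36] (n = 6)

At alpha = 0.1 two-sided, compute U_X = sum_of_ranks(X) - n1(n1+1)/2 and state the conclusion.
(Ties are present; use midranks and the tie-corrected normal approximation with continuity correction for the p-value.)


Step 1: Combine and sort all 10 observations; assign midranks.
sorted (value, group): (13,X), (18,Y), (23,X), (24,Y), (29,X), (30,X), (30,Y), (32,Y), (35,Y), (36,Y)
ranks: 13->1, 18->2, 23->3, 24->4, 29->5, 30->6.5, 30->6.5, 32->8, 35->9, 36->10
Step 2: Rank sum for X: R1 = 1 + 3 + 5 + 6.5 = 15.5.
Step 3: U_X = R1 - n1(n1+1)/2 = 15.5 - 4*5/2 = 15.5 - 10 = 5.5.
       U_Y = n1*n2 - U_X = 24 - 5.5 = 18.5.
Step 4: Ties are present, so use the tie-corrected normal approximation (with continuity correction) for the p-value.
Step 5: p-value = 0.199458; compare to alpha = 0.1. fail to reject H0.

U_X = 5.5, p = 0.199458, fail to reject H0 at alpha = 0.1.


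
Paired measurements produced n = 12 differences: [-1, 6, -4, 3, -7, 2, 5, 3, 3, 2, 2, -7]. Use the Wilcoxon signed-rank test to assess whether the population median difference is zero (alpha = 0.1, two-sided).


Step 1: Drop any zero differences (none here) and take |d_i|.
|d| = [1, 6, 4, 3, 7, 2, 5, 3, 3, 2, 2, 7]
Step 2: Midrank |d_i| (ties get averaged ranks).
ranks: |1|->1, |6|->10, |4|->8, |3|->6, |7|->11.5, |2|->3, |5|->9, |3|->6, |3|->6, |2|->3, |2|->3, |7|->11.5
Step 3: Attach original signs; sum ranks with positive sign and with negative sign.
W+ = 10 + 6 + 3 + 9 + 6 + 6 + 3 + 3 = 46
W- = 1 + 8 + 11.5 + 11.5 = 32
(Check: W+ + W- = 78 should equal n(n+1)/2 = 78.)
Step 4: Test statistic W = min(W+, W-) = 32.
Step 5: Ties in |d|, so use the tie-corrected normal approximation.
        E[W] = n(n+1)/4 = 12*13/4 = 39.
        Tie groups: |d|=2 (t=3), |d|=3 (t=3), |d|=7 (t=2); sum(t^3 - t) = 54.
        Var[W] = n(n+1)(2n+1)/24 - sum(t^3-t)/48 = 3900/24 - 54/48 = 161.375.
        z = (W - E[W]) / sqrt(Var[W]) = (32 - 39) / 12.7033 = -0.5510.
        Two-sided p = 2*Phi(z) = 0.581609.
Step 6: alpha = 0.1. fail to reject H0.

W+ = 46, W- = 32, W = min = 32, p = 0.581609, fail to reject H0.


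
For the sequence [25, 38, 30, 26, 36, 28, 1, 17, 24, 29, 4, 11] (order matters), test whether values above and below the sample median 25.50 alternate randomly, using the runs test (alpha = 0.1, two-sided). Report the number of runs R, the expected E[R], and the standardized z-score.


Step 1: Compute median = 25.50; label A = above, B = below.
Labels in order: BAAAAABBBABB  (n_A = 6, n_B = 6)
Step 2: Count runs R = 5.
Step 3: Under H0 (random ordering), E[R] = 2*n_A*n_B/(n_A+n_B) + 1 = 2*6*6/12 + 1 = 7.0000.
        Var[R] = 2*n_A*n_B*(2*n_A*n_B - n_A - n_B) / ((n_A+n_B)^2 * (n_A+n_B-1)) = 4320/1584 = 2.7273.
        SD[R] = 1.6514.
Step 4: Continuity-corrected z = (R + 0.5 - E[R]) / SD[R] = (5 + 0.5 - 7.0000) / 1.6514 = -0.9083.
Step 5: Two-sided p-value via normal approximation = 2*(1 - Phi(|z|)) = 0.363722.
Step 6: alpha = 0.1. fail to reject H0.

R = 5, z = -0.9083, p = 0.363722, fail to reject H0.


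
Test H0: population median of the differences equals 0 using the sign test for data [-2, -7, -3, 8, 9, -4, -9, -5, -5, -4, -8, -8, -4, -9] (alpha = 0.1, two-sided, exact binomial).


Step 1: Discard zero differences. Original n = 14; n_eff = number of nonzero differences = 14.
Nonzero differences (with sign): -2, -7, -3, +8, +9, -4, -9, -5, -5, -4, -8, -8, -4, -9
Step 2: Count signs: positive = 2, negative = 12.
Step 3: Under H0: P(positive) = 0.5, so the number of positives S ~ Bin(14, 0.5).
Step 4: Two-sided exact p-value = sum of Bin(14,0.5) probabilities at or below the observed probability = 0.012939.
Step 5: alpha = 0.1. reject H0.

n_eff = 14, pos = 2, neg = 12, p = 0.012939, reject H0.


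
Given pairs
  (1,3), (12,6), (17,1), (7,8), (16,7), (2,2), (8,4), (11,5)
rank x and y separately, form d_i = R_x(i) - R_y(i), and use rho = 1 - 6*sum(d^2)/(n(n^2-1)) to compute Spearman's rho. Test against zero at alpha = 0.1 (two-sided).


Step 1: Rank x and y separately (midranks; no ties here).
rank(x): 1->1, 12->6, 17->8, 7->3, 16->7, 2->2, 8->4, 11->5
rank(y): 3->3, 6->6, 1->1, 8->8, 7->7, 2->2, 4->4, 5->5
Step 2: d_i = R_x(i) - R_y(i); compute d_i^2.
  (1-3)^2=4, (6-6)^2=0, (8-1)^2=49, (3-8)^2=25, (7-7)^2=0, (2-2)^2=0, (4-4)^2=0, (5-5)^2=0
sum(d^2) = 78.
Step 3: rho = 1 - 6*78 / (8*(8^2 - 1)) = 1 - 468/504 = 0.071429.
Step 4: Under H0, t = rho * sqrt((n-2)/(1-rho^2)) = 0.1754 ~ t(6).
Step 5: Two-sided p-value from the t-distribution with 6 df = 0.866526.
Step 6: alpha = 0.1. fail to reject H0.

rho = 0.0714, p = 0.866526, fail to reject H0 at alpha = 0.1.


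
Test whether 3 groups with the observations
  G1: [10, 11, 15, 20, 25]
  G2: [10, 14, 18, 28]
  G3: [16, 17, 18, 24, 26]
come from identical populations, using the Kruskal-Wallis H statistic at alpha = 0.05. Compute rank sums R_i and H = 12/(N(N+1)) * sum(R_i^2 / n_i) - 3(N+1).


Step 1: Combine all N = 14 observations and assign midranks.
sorted (value, group, rank): (10,G1,1.5), (10,G2,1.5), (11,G1,3), (14,G2,4), (15,G1,5), (16,G3,6), (17,G3,7), (18,G2,8.5), (18,G3,8.5), (20,G1,10), (24,G3,11), (25,G1,12), (26,G3,13), (28,G2,14)
Step 2: Sum ranks within each group.
R_1 = 31.5 (n_1 = 5)
R_2 = 28 (n_2 = 4)
R_3 = 45.5 (n_3 = 5)
Step 3: H = 12/(N(N+1)) * sum(R_i^2/n_i) - 3(N+1)
     = 12/(14*15) * (31.5^2/5 + 28^2/4 + 45.5^2/5) - 3*15
     = 0.057143 * 808.5 - 45
     = 1.200000.
Step 4: Ties present; correction factor C = 1 - 12/(14^3 - 14) = 0.995604. Corrected H = 1.200000 / 0.995604 = 1.205298.
Step 5: Under H0, H ~ chi^2(2); p-value = 0.547360.
Step 6: alpha = 0.05. fail to reject H0.

H = 1.2053, df = 2, p = 0.547360, fail to reject H0.


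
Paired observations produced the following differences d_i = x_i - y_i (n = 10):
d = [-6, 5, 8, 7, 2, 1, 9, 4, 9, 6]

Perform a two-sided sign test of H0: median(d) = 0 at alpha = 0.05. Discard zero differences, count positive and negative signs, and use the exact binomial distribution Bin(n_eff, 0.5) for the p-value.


Step 1: Discard zero differences. Original n = 10; n_eff = number of nonzero differences = 10.
Nonzero differences (with sign): -6, +5, +8, +7, +2, +1, +9, +4, +9, +6
Step 2: Count signs: positive = 9, negative = 1.
Step 3: Under H0: P(positive) = 0.5, so the number of positives S ~ Bin(10, 0.5).
Step 4: Two-sided exact p-value = sum of Bin(10,0.5) probabilities at or below the observed probability = 0.021484.
Step 5: alpha = 0.05. reject H0.

n_eff = 10, pos = 9, neg = 1, p = 0.021484, reject H0.


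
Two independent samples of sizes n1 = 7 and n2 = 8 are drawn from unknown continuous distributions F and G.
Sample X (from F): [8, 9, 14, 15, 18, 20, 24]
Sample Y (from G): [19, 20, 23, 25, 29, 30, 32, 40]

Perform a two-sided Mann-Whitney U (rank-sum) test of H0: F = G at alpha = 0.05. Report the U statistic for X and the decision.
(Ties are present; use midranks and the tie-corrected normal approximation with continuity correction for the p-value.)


Step 1: Combine and sort all 15 observations; assign midranks.
sorted (value, group): (8,X), (9,X), (14,X), (15,X), (18,X), (19,Y), (20,X), (20,Y), (23,Y), (24,X), (25,Y), (29,Y), (30,Y), (32,Y), (40,Y)
ranks: 8->1, 9->2, 14->3, 15->4, 18->5, 19->6, 20->7.5, 20->7.5, 23->9, 24->10, 25->11, 29->12, 30->13, 32->14, 40->15
Step 2: Rank sum for X: R1 = 1 + 2 + 3 + 4 + 5 + 7.5 + 10 = 32.5.
Step 3: U_X = R1 - n1(n1+1)/2 = 32.5 - 7*8/2 = 32.5 - 28 = 4.5.
       U_Y = n1*n2 - U_X = 56 - 4.5 = 51.5.
Step 4: Ties are present, so use the tie-corrected normal approximation (with continuity correction) for the p-value.
Step 5: p-value = 0.007719; compare to alpha = 0.05. reject H0.

U_X = 4.5, p = 0.007719, reject H0 at alpha = 0.05.


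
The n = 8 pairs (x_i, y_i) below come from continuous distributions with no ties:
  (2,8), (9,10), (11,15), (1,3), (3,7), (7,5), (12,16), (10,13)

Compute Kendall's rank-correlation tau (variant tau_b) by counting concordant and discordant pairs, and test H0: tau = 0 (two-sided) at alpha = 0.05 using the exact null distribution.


Step 1: Enumerate the 28 unordered pairs (i,j) with i<j and classify each by sign(x_j-x_i) * sign(y_j-y_i).
  (1,2):dx=+7,dy=+2->C; (1,3):dx=+9,dy=+7->C; (1,4):dx=-1,dy=-5->C; (1,5):dx=+1,dy=-1->D
  (1,6):dx=+5,dy=-3->D; (1,7):dx=+10,dy=+8->C; (1,8):dx=+8,dy=+5->C; (2,3):dx=+2,dy=+5->C
  (2,4):dx=-8,dy=-7->C; (2,5):dx=-6,dy=-3->C; (2,6):dx=-2,dy=-5->C; (2,7):dx=+3,dy=+6->C
  (2,8):dx=+1,dy=+3->C; (3,4):dx=-10,dy=-12->C; (3,5):dx=-8,dy=-8->C; (3,6):dx=-4,dy=-10->C
  (3,7):dx=+1,dy=+1->C; (3,8):dx=-1,dy=-2->C; (4,5):dx=+2,dy=+4->C; (4,6):dx=+6,dy=+2->C
  (4,7):dx=+11,dy=+13->C; (4,8):dx=+9,dy=+10->C; (5,6):dx=+4,dy=-2->D; (5,7):dx=+9,dy=+9->C
  (5,8):dx=+7,dy=+6->C; (6,7):dx=+5,dy=+11->C; (6,8):dx=+3,dy=+8->C; (7,8):dx=-2,dy=-3->C
Step 2: C = 25, D = 3, total pairs = 28.
Step 3: tau = (C - D)/(n(n-1)/2) = (25 - 3)/28 = 0.785714.
Step 4: Exact two-sided p-value (enumerate n! = 40320 permutations of y under H0): p = 0.005506.
Step 5: alpha = 0.05. reject H0.

tau_b = 0.7857 (C=25, D=3), p = 0.005506, reject H0.


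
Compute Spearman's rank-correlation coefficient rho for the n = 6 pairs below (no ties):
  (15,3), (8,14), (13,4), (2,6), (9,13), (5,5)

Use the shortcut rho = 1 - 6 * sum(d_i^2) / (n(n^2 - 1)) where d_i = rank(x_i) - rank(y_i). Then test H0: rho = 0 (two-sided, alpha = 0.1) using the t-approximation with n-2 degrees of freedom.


Step 1: Rank x and y separately (midranks; no ties here).
rank(x): 15->6, 8->3, 13->5, 2->1, 9->4, 5->2
rank(y): 3->1, 14->6, 4->2, 6->4, 13->5, 5->3
Step 2: d_i = R_x(i) - R_y(i); compute d_i^2.
  (6-1)^2=25, (3-6)^2=9, (5-2)^2=9, (1-4)^2=9, (4-5)^2=1, (2-3)^2=1
sum(d^2) = 54.
Step 3: rho = 1 - 6*54 / (6*(6^2 - 1)) = 1 - 324/210 = -0.542857.
Step 4: Under H0, t = rho * sqrt((n-2)/(1-rho^2)) = -1.2928 ~ t(4).
Step 5: Two-sided p-value from the t-distribution with 4 df = 0.265703.
Step 6: alpha = 0.1. fail to reject H0.

rho = -0.5429, p = 0.265703, fail to reject H0 at alpha = 0.1.


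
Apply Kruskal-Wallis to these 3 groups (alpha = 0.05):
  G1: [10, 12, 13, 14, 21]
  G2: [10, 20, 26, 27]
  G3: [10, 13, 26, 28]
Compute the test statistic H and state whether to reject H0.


Step 1: Combine all N = 13 observations and assign midranks.
sorted (value, group, rank): (10,G1,2), (10,G2,2), (10,G3,2), (12,G1,4), (13,G1,5.5), (13,G3,5.5), (14,G1,7), (20,G2,8), (21,G1,9), (26,G2,10.5), (26,G3,10.5), (27,G2,12), (28,G3,13)
Step 2: Sum ranks within each group.
R_1 = 27.5 (n_1 = 5)
R_2 = 32.5 (n_2 = 4)
R_3 = 31 (n_3 = 4)
Step 3: H = 12/(N(N+1)) * sum(R_i^2/n_i) - 3(N+1)
     = 12/(13*14) * (27.5^2/5 + 32.5^2/4 + 31^2/4) - 3*14
     = 0.065934 * 655.562 - 42
     = 1.223901.
Step 4: Ties present; correction factor C = 1 - 36/(13^3 - 13) = 0.983516. Corrected H = 1.223901 / 0.983516 = 1.244413.
Step 5: Under H0, H ~ chi^2(2); p-value = 0.536759.
Step 6: alpha = 0.05. fail to reject H0.

H = 1.2444, df = 2, p = 0.536759, fail to reject H0.


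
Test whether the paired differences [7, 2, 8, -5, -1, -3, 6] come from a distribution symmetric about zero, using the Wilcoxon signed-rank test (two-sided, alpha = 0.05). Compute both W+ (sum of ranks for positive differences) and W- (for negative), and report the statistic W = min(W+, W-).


Step 1: Drop any zero differences (none here) and take |d_i|.
|d| = [7, 2, 8, 5, 1, 3, 6]
Step 2: Midrank |d_i| (ties get averaged ranks).
ranks: |7|->6, |2|->2, |8|->7, |5|->4, |1|->1, |3|->3, |6|->5
Step 3: Attach original signs; sum ranks with positive sign and with negative sign.
W+ = 6 + 2 + 7 + 5 = 20
W- = 4 + 1 + 3 = 8
(Check: W+ + W- = 28 should equal n(n+1)/2 = 28.)
Step 4: Test statistic W = min(W+, W-) = 8.
Step 5: No ties, so the exact null distribution over the 2^7 = 128 sign assignments gives the two-sided p-value = 0.375000.
Step 6: alpha = 0.05. fail to reject H0.

W+ = 20, W- = 8, W = min = 8, p = 0.375000, fail to reject H0.


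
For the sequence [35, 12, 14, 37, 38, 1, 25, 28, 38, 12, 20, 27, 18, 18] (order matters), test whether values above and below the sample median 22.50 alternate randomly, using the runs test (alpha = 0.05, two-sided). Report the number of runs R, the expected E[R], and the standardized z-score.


Step 1: Compute median = 22.50; label A = above, B = below.
Labels in order: ABBAABAAABBABB  (n_A = 7, n_B = 7)
Step 2: Count runs R = 8.
Step 3: Under H0 (random ordering), E[R] = 2*n_A*n_B/(n_A+n_B) + 1 = 2*7*7/14 + 1 = 8.0000.
        Var[R] = 2*n_A*n_B*(2*n_A*n_B - n_A - n_B) / ((n_A+n_B)^2 * (n_A+n_B-1)) = 8232/2548 = 3.2308.
        SD[R] = 1.7974.
Step 4: R = E[R], so z = 0 with no continuity correction.
Step 5: Two-sided p-value via normal approximation = 2*(1 - Phi(|z|)) = 1.000000.
Step 6: alpha = 0.05. fail to reject H0.

R = 8, z = 0.0000, p = 1.000000, fail to reject H0.


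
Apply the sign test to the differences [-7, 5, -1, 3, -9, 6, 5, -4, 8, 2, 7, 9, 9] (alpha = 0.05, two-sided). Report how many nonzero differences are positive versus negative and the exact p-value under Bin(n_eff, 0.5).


Step 1: Discard zero differences. Original n = 13; n_eff = number of nonzero differences = 13.
Nonzero differences (with sign): -7, +5, -1, +3, -9, +6, +5, -4, +8, +2, +7, +9, +9
Step 2: Count signs: positive = 9, negative = 4.
Step 3: Under H0: P(positive) = 0.5, so the number of positives S ~ Bin(13, 0.5).
Step 4: Two-sided exact p-value = sum of Bin(13,0.5) probabilities at or below the observed probability = 0.266846.
Step 5: alpha = 0.05. fail to reject H0.

n_eff = 13, pos = 9, neg = 4, p = 0.266846, fail to reject H0.


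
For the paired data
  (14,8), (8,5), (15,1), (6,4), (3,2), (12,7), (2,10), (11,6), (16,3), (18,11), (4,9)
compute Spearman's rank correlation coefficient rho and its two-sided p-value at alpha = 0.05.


Step 1: Rank x and y separately (midranks; no ties here).
rank(x): 14->8, 8->5, 15->9, 6->4, 3->2, 12->7, 2->1, 11->6, 16->10, 18->11, 4->3
rank(y): 8->8, 5->5, 1->1, 4->4, 2->2, 7->7, 10->10, 6->6, 3->3, 11->11, 9->9
Step 2: d_i = R_x(i) - R_y(i); compute d_i^2.
  (8-8)^2=0, (5-5)^2=0, (9-1)^2=64, (4-4)^2=0, (2-2)^2=0, (7-7)^2=0, (1-10)^2=81, (6-6)^2=0, (10-3)^2=49, (11-11)^2=0, (3-9)^2=36
sum(d^2) = 230.
Step 3: rho = 1 - 6*230 / (11*(11^2 - 1)) = 1 - 1380/1320 = -0.045455.
Step 4: Under H0, t = rho * sqrt((n-2)/(1-rho^2)) = -0.1365 ~ t(9).
Step 5: Two-sided p-value from the t-distribution with 9 df = 0.894427.
Step 6: alpha = 0.05. fail to reject H0.

rho = -0.0455, p = 0.894427, fail to reject H0 at alpha = 0.05.


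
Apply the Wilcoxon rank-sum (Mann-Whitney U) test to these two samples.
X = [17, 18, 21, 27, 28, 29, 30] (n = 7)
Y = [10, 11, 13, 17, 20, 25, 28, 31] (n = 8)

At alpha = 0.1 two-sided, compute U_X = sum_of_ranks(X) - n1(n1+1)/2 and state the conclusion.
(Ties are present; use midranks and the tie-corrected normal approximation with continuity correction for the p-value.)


Step 1: Combine and sort all 15 observations; assign midranks.
sorted (value, group): (10,Y), (11,Y), (13,Y), (17,X), (17,Y), (18,X), (20,Y), (21,X), (25,Y), (27,X), (28,X), (28,Y), (29,X), (30,X), (31,Y)
ranks: 10->1, 11->2, 13->3, 17->4.5, 17->4.5, 18->6, 20->7, 21->8, 25->9, 27->10, 28->11.5, 28->11.5, 29->13, 30->14, 31->15
Step 2: Rank sum for X: R1 = 4.5 + 6 + 8 + 10 + 11.5 + 13 + 14 = 67.
Step 3: U_X = R1 - n1(n1+1)/2 = 67 - 7*8/2 = 67 - 28 = 39.
       U_Y = n1*n2 - U_X = 56 - 39 = 17.
Step 4: Ties are present, so use the tie-corrected normal approximation (with continuity correction) for the p-value.
Step 5: p-value = 0.223485; compare to alpha = 0.1. fail to reject H0.

U_X = 39, p = 0.223485, fail to reject H0 at alpha = 0.1.


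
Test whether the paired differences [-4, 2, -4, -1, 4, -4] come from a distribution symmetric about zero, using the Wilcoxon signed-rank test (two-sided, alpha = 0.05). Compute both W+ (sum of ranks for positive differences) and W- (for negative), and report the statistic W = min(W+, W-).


Step 1: Drop any zero differences (none here) and take |d_i|.
|d| = [4, 2, 4, 1, 4, 4]
Step 2: Midrank |d_i| (ties get averaged ranks).
ranks: |4|->4.5, |2|->2, |4|->4.5, |1|->1, |4|->4.5, |4|->4.5
Step 3: Attach original signs; sum ranks with positive sign and with negative sign.
W+ = 2 + 4.5 = 6.5
W- = 4.5 + 4.5 + 1 + 4.5 = 14.5
(Check: W+ + W- = 21 should equal n(n+1)/2 = 21.)
Step 4: Test statistic W = min(W+, W-) = 6.5.
Step 5: Ties in |d|, so use the tie-corrected normal approximation.
        E[W] = n(n+1)/4 = 6*7/4 = 10.5.
        Tie groups: |d|=4 (t=4); sum(t^3 - t) = 60.
        Var[W] = n(n+1)(2n+1)/24 - sum(t^3-t)/48 = 546/24 - 60/48 = 21.5.
        z = (W - E[W]) / sqrt(Var[W]) = (6.5 - 10.5) / 4.6368 = -0.8627.
        Two-sided p = 2*Phi(z) = 0.388323.
Step 6: alpha = 0.05. fail to reject H0.

W+ = 6.5, W- = 14.5, W = min = 6.5, p = 0.388323, fail to reject H0.


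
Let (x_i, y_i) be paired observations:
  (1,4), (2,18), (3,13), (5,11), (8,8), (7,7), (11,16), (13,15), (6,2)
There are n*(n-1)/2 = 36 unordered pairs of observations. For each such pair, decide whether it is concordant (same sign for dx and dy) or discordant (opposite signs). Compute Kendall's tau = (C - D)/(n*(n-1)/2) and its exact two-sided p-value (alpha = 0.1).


Step 1: Enumerate the 36 unordered pairs (i,j) with i<j and classify each by sign(x_j-x_i) * sign(y_j-y_i).
  (1,2):dx=+1,dy=+14->C; (1,3):dx=+2,dy=+9->C; (1,4):dx=+4,dy=+7->C; (1,5):dx=+7,dy=+4->C
  (1,6):dx=+6,dy=+3->C; (1,7):dx=+10,dy=+12->C; (1,8):dx=+12,dy=+11->C; (1,9):dx=+5,dy=-2->D
  (2,3):dx=+1,dy=-5->D; (2,4):dx=+3,dy=-7->D; (2,5):dx=+6,dy=-10->D; (2,6):dx=+5,dy=-11->D
  (2,7):dx=+9,dy=-2->D; (2,8):dx=+11,dy=-3->D; (2,9):dx=+4,dy=-16->D; (3,4):dx=+2,dy=-2->D
  (3,5):dx=+5,dy=-5->D; (3,6):dx=+4,dy=-6->D; (3,7):dx=+8,dy=+3->C; (3,8):dx=+10,dy=+2->C
  (3,9):dx=+3,dy=-11->D; (4,5):dx=+3,dy=-3->D; (4,6):dx=+2,dy=-4->D; (4,7):dx=+6,dy=+5->C
  (4,8):dx=+8,dy=+4->C; (4,9):dx=+1,dy=-9->D; (5,6):dx=-1,dy=-1->C; (5,7):dx=+3,dy=+8->C
  (5,8):dx=+5,dy=+7->C; (5,9):dx=-2,dy=-6->C; (6,7):dx=+4,dy=+9->C; (6,8):dx=+6,dy=+8->C
  (6,9):dx=-1,dy=-5->C; (7,8):dx=+2,dy=-1->D; (7,9):dx=-5,dy=-14->C; (8,9):dx=-7,dy=-13->C
Step 2: C = 20, D = 16, total pairs = 36.
Step 3: tau = (C - D)/(n(n-1)/2) = (20 - 16)/36 = 0.111111.
Step 4: Exact two-sided p-value (enumerate n! = 362880 permutations of y under H0): p = 0.761414.
Step 5: alpha = 0.1. fail to reject H0.

tau_b = 0.1111 (C=20, D=16), p = 0.761414, fail to reject H0.


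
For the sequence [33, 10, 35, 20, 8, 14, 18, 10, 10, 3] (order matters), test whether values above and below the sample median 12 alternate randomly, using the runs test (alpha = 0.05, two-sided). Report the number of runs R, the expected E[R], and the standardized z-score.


Step 1: Compute median = 12; label A = above, B = below.
Labels in order: ABAABAABBB  (n_A = 5, n_B = 5)
Step 2: Count runs R = 6.
Step 3: Under H0 (random ordering), E[R] = 2*n_A*n_B/(n_A+n_B) + 1 = 2*5*5/10 + 1 = 6.0000.
        Var[R] = 2*n_A*n_B*(2*n_A*n_B - n_A - n_B) / ((n_A+n_B)^2 * (n_A+n_B-1)) = 2000/900 = 2.2222.
        SD[R] = 1.4907.
Step 4: R = E[R], so z = 0 with no continuity correction.
Step 5: Two-sided p-value via normal approximation = 2*(1 - Phi(|z|)) = 1.000000.
Step 6: alpha = 0.05. fail to reject H0.

R = 6, z = 0.0000, p = 1.000000, fail to reject H0.


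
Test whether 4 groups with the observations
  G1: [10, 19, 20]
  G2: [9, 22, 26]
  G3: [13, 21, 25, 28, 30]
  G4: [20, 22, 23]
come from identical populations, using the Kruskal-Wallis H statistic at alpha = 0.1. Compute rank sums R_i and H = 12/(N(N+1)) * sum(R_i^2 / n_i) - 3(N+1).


Step 1: Combine all N = 14 observations and assign midranks.
sorted (value, group, rank): (9,G2,1), (10,G1,2), (13,G3,3), (19,G1,4), (20,G1,5.5), (20,G4,5.5), (21,G3,7), (22,G2,8.5), (22,G4,8.5), (23,G4,10), (25,G3,11), (26,G2,12), (28,G3,13), (30,G3,14)
Step 2: Sum ranks within each group.
R_1 = 11.5 (n_1 = 3)
R_2 = 21.5 (n_2 = 3)
R_3 = 48 (n_3 = 5)
R_4 = 24 (n_4 = 3)
Step 3: H = 12/(N(N+1)) * sum(R_i^2/n_i) - 3(N+1)
     = 12/(14*15) * (11.5^2/3 + 21.5^2/3 + 48^2/5 + 24^2/3) - 3*15
     = 0.057143 * 850.967 - 45
     = 3.626667.
Step 4: Ties present; correction factor C = 1 - 12/(14^3 - 14) = 0.995604. Corrected H = 3.626667 / 0.995604 = 3.642678.
Step 5: Under H0, H ~ chi^2(3); p-value = 0.302723.
Step 6: alpha = 0.1. fail to reject H0.

H = 3.6427, df = 3, p = 0.302723, fail to reject H0.


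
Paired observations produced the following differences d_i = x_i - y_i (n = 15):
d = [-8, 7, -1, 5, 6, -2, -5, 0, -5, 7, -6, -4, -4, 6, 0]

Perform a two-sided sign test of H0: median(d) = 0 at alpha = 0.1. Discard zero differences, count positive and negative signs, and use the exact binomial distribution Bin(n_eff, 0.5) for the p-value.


Step 1: Discard zero differences. Original n = 15; n_eff = number of nonzero differences = 13.
Nonzero differences (with sign): -8, +7, -1, +5, +6, -2, -5, -5, +7, -6, -4, -4, +6
Step 2: Count signs: positive = 5, negative = 8.
Step 3: Under H0: P(positive) = 0.5, so the number of positives S ~ Bin(13, 0.5).
Step 4: Two-sided exact p-value = sum of Bin(13,0.5) probabilities at or below the observed probability = 0.581055.
Step 5: alpha = 0.1. fail to reject H0.

n_eff = 13, pos = 5, neg = 8, p = 0.581055, fail to reject H0.


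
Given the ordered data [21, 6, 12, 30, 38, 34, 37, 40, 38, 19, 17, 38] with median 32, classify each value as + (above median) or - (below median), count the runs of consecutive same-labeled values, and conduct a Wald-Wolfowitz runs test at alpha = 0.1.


Step 1: Compute median = 32; label A = above, B = below.
Labels in order: BBBBAAAAABBA  (n_A = 6, n_B = 6)
Step 2: Count runs R = 4.
Step 3: Under H0 (random ordering), E[R] = 2*n_A*n_B/(n_A+n_B) + 1 = 2*6*6/12 + 1 = 7.0000.
        Var[R] = 2*n_A*n_B*(2*n_A*n_B - n_A - n_B) / ((n_A+n_B)^2 * (n_A+n_B-1)) = 4320/1584 = 2.7273.
        SD[R] = 1.6514.
Step 4: Continuity-corrected z = (R + 0.5 - E[R]) / SD[R] = (4 + 0.5 - 7.0000) / 1.6514 = -1.5138.
Step 5: Two-sided p-value via normal approximation = 2*(1 - Phi(|z|)) = 0.130070.
Step 6: alpha = 0.1. fail to reject H0.

R = 4, z = -1.5138, p = 0.130070, fail to reject H0.


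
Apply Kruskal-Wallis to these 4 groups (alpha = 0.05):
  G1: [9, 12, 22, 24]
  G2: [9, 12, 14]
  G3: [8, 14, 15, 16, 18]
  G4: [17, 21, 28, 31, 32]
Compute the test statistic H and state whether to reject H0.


Step 1: Combine all N = 17 observations and assign midranks.
sorted (value, group, rank): (8,G3,1), (9,G1,2.5), (9,G2,2.5), (12,G1,4.5), (12,G2,4.5), (14,G2,6.5), (14,G3,6.5), (15,G3,8), (16,G3,9), (17,G4,10), (18,G3,11), (21,G4,12), (22,G1,13), (24,G1,14), (28,G4,15), (31,G4,16), (32,G4,17)
Step 2: Sum ranks within each group.
R_1 = 34 (n_1 = 4)
R_2 = 13.5 (n_2 = 3)
R_3 = 35.5 (n_3 = 5)
R_4 = 70 (n_4 = 5)
Step 3: H = 12/(N(N+1)) * sum(R_i^2/n_i) - 3(N+1)
     = 12/(17*18) * (34^2/4 + 13.5^2/3 + 35.5^2/5 + 70^2/5) - 3*18
     = 0.039216 * 1581.8 - 54
     = 8.031373.
Step 4: Ties present; correction factor C = 1 - 18/(17^3 - 17) = 0.996324. Corrected H = 8.031373 / 0.996324 = 8.061009.
Step 5: Under H0, H ~ chi^2(3); p-value = 0.044768.
Step 6: alpha = 0.05. reject H0.

H = 8.0610, df = 3, p = 0.044768, reject H0.


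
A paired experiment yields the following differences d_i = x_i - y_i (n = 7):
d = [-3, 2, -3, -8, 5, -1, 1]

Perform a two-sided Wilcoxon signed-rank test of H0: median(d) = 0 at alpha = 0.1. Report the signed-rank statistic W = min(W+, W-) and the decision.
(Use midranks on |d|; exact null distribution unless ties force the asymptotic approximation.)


Step 1: Drop any zero differences (none here) and take |d_i|.
|d| = [3, 2, 3, 8, 5, 1, 1]
Step 2: Midrank |d_i| (ties get averaged ranks).
ranks: |3|->4.5, |2|->3, |3|->4.5, |8|->7, |5|->6, |1|->1.5, |1|->1.5
Step 3: Attach original signs; sum ranks with positive sign and with negative sign.
W+ = 3 + 6 + 1.5 = 10.5
W- = 4.5 + 4.5 + 7 + 1.5 = 17.5
(Check: W+ + W- = 28 should equal n(n+1)/2 = 28.)
Step 4: Test statistic W = min(W+, W-) = 10.5.
Step 5: Ties in |d|, so use the tie-corrected normal approximation.
        E[W] = n(n+1)/4 = 7*8/4 = 14.
        Tie groups: |d|=1 (t=2), |d|=3 (t=2); sum(t^3 - t) = 12.
        Var[W] = n(n+1)(2n+1)/24 - sum(t^3-t)/48 = 840/24 - 12/48 = 34.75.
        z = (W - E[W]) / sqrt(Var[W]) = (10.5 - 14) / 5.8949 = -0.5937.
        Two-sided p = 2*Phi(z) = 0.552691.
Step 6: alpha = 0.1. fail to reject H0.

W+ = 10.5, W- = 17.5, W = min = 10.5, p = 0.552691, fail to reject H0.


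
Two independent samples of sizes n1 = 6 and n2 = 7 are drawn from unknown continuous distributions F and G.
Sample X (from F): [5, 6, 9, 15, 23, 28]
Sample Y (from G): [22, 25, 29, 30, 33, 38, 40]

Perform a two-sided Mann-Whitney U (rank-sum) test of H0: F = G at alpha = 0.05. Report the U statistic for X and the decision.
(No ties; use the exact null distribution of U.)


Step 1: Combine and sort all 13 observations; assign midranks.
sorted (value, group): (5,X), (6,X), (9,X), (15,X), (22,Y), (23,X), (25,Y), (28,X), (29,Y), (30,Y), (33,Y), (38,Y), (40,Y)
ranks: 5->1, 6->2, 9->3, 15->4, 22->5, 23->6, 25->7, 28->8, 29->9, 30->10, 33->11, 38->12, 40->13
Step 2: Rank sum for X: R1 = 1 + 2 + 3 + 4 + 6 + 8 = 24.
Step 3: U_X = R1 - n1(n1+1)/2 = 24 - 6*7/2 = 24 - 21 = 3.
       U_Y = n1*n2 - U_X = 42 - 3 = 39.
Step 4: No ties, so the exact null distribution of U (based on enumerating the C(13,6) = 1716 equally likely rank assignments) gives the two-sided p-value.
Step 5: p-value = 0.008159; compare to alpha = 0.05. reject H0.

U_X = 3, p = 0.008159, reject H0 at alpha = 0.05.


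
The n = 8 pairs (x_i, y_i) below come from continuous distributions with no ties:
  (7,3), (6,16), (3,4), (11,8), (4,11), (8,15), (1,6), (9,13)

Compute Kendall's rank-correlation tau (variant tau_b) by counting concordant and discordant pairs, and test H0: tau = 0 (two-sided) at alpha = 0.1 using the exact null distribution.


Step 1: Enumerate the 28 unordered pairs (i,j) with i<j and classify each by sign(x_j-x_i) * sign(y_j-y_i).
  (1,2):dx=-1,dy=+13->D; (1,3):dx=-4,dy=+1->D; (1,4):dx=+4,dy=+5->C; (1,5):dx=-3,dy=+8->D
  (1,6):dx=+1,dy=+12->C; (1,7):dx=-6,dy=+3->D; (1,8):dx=+2,dy=+10->C; (2,3):dx=-3,dy=-12->C
  (2,4):dx=+5,dy=-8->D; (2,5):dx=-2,dy=-5->C; (2,6):dx=+2,dy=-1->D; (2,7):dx=-5,dy=-10->C
  (2,8):dx=+3,dy=-3->D; (3,4):dx=+8,dy=+4->C; (3,5):dx=+1,dy=+7->C; (3,6):dx=+5,dy=+11->C
  (3,7):dx=-2,dy=+2->D; (3,8):dx=+6,dy=+9->C; (4,5):dx=-7,dy=+3->D; (4,6):dx=-3,dy=+7->D
  (4,7):dx=-10,dy=-2->C; (4,8):dx=-2,dy=+5->D; (5,6):dx=+4,dy=+4->C; (5,7):dx=-3,dy=-5->C
  (5,8):dx=+5,dy=+2->C; (6,7):dx=-7,dy=-9->C; (6,8):dx=+1,dy=-2->D; (7,8):dx=+8,dy=+7->C
Step 2: C = 16, D = 12, total pairs = 28.
Step 3: tau = (C - D)/(n(n-1)/2) = (16 - 12)/28 = 0.142857.
Step 4: Exact two-sided p-value (enumerate n! = 40320 permutations of y under H0): p = 0.719544.
Step 5: alpha = 0.1. fail to reject H0.

tau_b = 0.1429 (C=16, D=12), p = 0.719544, fail to reject H0.
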